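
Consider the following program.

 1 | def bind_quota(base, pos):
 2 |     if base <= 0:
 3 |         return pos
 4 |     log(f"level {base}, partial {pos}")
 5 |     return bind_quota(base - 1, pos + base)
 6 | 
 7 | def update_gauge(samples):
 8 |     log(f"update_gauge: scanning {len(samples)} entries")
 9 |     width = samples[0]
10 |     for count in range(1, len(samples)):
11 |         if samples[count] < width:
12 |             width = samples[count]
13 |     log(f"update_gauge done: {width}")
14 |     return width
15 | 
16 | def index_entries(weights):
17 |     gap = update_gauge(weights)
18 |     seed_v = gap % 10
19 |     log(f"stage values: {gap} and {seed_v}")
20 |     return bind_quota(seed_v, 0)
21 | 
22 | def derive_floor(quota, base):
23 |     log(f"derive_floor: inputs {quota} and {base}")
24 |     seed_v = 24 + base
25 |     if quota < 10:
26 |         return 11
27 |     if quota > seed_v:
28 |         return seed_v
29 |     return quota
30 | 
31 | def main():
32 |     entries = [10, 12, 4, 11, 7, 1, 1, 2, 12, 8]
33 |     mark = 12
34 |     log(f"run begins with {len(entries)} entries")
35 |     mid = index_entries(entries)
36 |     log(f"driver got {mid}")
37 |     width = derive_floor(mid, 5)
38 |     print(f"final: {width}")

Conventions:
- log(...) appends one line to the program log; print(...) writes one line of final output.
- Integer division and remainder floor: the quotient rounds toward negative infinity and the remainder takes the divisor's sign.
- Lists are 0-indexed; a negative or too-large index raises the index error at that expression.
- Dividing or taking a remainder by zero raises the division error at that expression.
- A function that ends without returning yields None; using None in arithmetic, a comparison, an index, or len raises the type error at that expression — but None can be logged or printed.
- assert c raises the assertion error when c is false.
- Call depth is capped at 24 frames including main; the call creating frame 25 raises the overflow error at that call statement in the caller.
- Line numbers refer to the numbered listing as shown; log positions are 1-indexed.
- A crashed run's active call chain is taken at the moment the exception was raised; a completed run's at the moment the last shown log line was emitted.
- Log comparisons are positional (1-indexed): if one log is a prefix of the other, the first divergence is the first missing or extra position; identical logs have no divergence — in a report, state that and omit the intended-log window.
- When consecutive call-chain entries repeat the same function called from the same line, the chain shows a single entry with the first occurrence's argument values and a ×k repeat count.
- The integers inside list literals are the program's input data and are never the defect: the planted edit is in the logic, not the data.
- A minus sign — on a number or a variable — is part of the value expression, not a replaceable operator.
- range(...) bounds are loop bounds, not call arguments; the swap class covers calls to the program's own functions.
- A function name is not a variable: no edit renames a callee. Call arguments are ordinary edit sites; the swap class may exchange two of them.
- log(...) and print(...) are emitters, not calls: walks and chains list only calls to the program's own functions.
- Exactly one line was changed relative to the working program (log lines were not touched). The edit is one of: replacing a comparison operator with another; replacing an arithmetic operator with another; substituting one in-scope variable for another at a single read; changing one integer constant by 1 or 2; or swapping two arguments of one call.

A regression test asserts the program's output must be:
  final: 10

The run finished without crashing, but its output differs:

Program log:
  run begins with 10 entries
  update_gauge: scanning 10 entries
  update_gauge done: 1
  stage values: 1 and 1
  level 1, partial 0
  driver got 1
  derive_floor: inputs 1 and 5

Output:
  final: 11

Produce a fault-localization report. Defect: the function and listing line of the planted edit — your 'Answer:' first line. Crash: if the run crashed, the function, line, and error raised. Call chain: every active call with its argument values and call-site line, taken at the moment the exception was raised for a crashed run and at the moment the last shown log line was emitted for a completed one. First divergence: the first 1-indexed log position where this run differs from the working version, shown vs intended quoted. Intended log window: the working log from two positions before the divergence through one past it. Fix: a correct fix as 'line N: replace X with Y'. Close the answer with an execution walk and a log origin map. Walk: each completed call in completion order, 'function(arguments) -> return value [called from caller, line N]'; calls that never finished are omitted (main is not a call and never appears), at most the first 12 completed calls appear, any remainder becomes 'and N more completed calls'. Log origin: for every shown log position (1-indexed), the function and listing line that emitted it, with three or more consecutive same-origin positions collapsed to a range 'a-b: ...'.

Answer: the defect is in derive_floor at line 26.
Key fact: The two runs log identically and part ways only at the printed values.
Call chain: main -> derive_floor(1, 5) (called at line 37).
First divergence: there is none — every log position agrees.
Execution walk:
  update_gauge([10, 12, 4, 11, 7, 1, 1, 2, 12, 8]) -> 1  [called from index_entries, line 17]
  bind_quota(0, 1) -> 1  [called from bind_quota, line 5]
  bind_quota(1, 0) -> 1  [called from index_entries, line 20]
  index_entries([10, 12, 4, 11, 7, 1, 1, 2, 12, 8]) -> 1  [called from main, line 35]
  derive_floor(1, 5) -> 11  [called from main, line 37]
Log origin:
  1 — main, line 34
  2 — update_gauge, line 8
  3 — update_gauge, line 13
  4 — index_entries, line 19
  5 — bind_quota, line 4
  6 — main, line 36
  7 — derive_floor, line 23
A correct fix: line 26: replace `11` with `10`.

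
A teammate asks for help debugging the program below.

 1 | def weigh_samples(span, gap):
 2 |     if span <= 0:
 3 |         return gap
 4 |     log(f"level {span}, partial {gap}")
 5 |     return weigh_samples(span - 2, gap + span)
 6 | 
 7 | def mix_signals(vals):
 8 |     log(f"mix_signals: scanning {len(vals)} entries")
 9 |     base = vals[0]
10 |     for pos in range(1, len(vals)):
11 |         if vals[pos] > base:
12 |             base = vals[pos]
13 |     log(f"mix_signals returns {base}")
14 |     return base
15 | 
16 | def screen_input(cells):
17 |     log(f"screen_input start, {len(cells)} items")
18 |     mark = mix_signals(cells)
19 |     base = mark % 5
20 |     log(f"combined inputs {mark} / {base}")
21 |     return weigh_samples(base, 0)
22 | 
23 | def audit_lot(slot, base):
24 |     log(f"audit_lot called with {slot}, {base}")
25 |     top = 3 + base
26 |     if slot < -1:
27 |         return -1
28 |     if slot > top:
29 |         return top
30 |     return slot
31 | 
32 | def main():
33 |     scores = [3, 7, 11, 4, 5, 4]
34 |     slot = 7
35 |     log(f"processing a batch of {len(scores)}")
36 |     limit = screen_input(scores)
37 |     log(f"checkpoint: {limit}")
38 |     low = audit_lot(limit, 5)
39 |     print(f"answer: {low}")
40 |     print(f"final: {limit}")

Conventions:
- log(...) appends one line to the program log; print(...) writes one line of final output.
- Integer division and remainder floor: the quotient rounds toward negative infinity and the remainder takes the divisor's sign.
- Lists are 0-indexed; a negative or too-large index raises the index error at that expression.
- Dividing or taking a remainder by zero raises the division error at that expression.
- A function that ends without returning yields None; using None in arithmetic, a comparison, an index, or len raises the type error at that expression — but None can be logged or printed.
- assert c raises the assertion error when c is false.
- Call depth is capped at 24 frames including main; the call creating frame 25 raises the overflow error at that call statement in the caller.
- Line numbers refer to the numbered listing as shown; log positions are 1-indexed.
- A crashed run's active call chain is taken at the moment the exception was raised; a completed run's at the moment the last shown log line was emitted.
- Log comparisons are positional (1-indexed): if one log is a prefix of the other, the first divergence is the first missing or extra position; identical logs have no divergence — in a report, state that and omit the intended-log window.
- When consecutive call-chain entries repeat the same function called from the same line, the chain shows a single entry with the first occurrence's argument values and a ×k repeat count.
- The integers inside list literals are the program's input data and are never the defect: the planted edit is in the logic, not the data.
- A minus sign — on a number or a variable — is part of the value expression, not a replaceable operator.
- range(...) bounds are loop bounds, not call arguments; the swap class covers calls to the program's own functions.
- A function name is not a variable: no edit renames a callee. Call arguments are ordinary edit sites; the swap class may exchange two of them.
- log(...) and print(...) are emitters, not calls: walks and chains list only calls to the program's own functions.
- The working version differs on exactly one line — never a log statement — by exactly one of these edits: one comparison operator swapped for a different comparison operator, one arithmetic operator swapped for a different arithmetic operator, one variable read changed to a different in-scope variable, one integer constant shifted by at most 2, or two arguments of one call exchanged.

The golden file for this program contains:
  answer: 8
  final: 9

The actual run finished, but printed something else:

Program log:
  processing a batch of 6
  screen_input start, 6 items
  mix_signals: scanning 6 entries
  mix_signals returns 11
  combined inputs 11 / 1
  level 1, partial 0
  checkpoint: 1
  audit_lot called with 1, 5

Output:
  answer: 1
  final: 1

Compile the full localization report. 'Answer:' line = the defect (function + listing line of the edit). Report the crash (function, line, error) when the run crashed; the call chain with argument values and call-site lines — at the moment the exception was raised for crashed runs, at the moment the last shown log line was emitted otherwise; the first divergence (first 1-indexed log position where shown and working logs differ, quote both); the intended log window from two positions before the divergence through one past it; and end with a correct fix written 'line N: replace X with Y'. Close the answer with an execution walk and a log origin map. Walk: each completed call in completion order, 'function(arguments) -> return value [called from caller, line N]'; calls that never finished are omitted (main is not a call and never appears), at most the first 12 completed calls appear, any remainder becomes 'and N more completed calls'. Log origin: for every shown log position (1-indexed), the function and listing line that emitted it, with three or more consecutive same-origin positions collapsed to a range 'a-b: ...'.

Answer: the defect is in screen_input at line 19.
Key fact: The log first diverges at position 5: the faulty run prints 'combined inputs 11 / 1' where the working version prints 'combined inputs 11 / 5'.
Call chain: main -> audit_lot(1, 5) (called at line 38).
First divergence: position 5 — shown 'combined inputs 11 / 1', intended 'combined inputs 11 / 5'.
Intended log window:
  3: mix_signals: scanning 6 entries
  4: mix_signals returns 11
  5: combined inputs 11 / 5
  6: level 5, partial 0
Execution walk:
  mix_signals([3, 7, 11, 4, 5, 4]) -> 11  [called from screen_input, line 18]
  weigh_samples(-1, 1) -> 1  [called from weigh_samples, line 5]
  weigh_samples(1, 0) -> 1  [called from screen_input, line 21]
  screen_input([3, 7, 11, 4, 5, 4]) -> 1  [called from main, line 36]
  audit_lot(1, 5) -> 1  [called from main, line 38]
Log origins:
  1: logged in main at line 35
  2: logged in screen_input at line 17
  3: logged in mix_signals at line 8
  4: logged in mix_signals at line 13
  5: logged in screen_input at line 20
  6: logged in weigh_samples at line 4
  7: logged in main at line 37
  8: logged in audit_lot at line 24
A correct fix: line 19: replace `5` with `6`.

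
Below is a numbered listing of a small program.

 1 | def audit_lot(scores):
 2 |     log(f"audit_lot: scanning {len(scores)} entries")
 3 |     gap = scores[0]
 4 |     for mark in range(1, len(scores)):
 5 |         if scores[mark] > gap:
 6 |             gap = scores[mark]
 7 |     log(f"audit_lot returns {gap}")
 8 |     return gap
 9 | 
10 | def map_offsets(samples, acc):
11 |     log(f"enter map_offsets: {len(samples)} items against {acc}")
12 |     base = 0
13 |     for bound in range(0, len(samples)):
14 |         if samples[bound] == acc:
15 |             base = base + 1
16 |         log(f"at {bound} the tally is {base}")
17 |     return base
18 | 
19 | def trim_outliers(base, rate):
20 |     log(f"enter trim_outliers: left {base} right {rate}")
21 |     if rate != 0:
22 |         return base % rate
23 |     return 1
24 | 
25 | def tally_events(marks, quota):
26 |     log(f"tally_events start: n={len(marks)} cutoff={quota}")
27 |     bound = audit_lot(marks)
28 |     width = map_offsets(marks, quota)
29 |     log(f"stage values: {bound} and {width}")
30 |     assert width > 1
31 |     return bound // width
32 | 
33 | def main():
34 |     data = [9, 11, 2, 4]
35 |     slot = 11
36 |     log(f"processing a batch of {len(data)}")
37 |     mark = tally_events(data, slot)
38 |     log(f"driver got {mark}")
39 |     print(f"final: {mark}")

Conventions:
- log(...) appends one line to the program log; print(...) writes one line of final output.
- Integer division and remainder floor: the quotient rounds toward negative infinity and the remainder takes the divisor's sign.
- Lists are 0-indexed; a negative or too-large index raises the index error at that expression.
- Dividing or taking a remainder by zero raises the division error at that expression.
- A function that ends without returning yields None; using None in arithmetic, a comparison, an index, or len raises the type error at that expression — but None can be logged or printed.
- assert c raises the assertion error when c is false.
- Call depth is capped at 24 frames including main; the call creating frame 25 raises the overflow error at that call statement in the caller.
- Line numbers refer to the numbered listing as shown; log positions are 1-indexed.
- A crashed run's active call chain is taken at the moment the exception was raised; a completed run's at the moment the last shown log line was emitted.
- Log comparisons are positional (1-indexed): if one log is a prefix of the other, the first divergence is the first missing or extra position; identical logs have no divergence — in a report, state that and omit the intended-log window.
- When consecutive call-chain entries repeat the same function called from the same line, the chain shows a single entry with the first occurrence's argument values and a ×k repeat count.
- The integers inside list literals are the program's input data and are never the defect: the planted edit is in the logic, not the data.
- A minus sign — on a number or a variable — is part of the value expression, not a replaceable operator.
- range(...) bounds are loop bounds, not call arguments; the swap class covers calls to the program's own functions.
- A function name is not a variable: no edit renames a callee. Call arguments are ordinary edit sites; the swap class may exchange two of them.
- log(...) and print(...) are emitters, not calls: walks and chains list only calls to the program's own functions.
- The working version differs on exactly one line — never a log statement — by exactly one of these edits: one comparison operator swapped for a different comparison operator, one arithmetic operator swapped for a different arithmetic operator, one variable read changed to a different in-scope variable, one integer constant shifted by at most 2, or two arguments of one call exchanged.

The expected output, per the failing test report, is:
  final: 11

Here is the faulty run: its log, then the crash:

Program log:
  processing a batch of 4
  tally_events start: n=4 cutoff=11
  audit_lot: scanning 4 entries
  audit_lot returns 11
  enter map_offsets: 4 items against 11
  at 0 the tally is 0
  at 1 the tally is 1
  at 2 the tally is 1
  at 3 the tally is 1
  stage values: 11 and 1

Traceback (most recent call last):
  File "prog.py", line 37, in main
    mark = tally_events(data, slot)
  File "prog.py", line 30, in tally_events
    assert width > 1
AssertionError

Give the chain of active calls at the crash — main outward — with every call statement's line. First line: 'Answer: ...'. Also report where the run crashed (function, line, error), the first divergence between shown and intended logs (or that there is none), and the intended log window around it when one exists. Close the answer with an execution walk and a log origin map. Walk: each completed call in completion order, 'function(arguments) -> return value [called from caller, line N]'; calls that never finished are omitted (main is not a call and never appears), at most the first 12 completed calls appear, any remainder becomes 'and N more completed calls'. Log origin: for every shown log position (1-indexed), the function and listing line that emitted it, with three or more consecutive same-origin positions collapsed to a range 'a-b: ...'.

Answer: main -> tally_events (called at line 37).
Key observation: Only 10 log lines were emitted before the run died; the intended continuation was 'driver got 11'.
Crash: tally_events, line 30, AssertionError.
First divergence: position 11; the shown log stops at 10 lines while the working version next logs 'driver got 11'.
Intended log window:
  9: at 3 the tally is 1
  10: stage values: 11 and 1
  11: driver got 11
Execution walk:
  audit_lot([9, 11, 2, 4]) -> 11  [called from tally_events, line 27]
  map_offsets([9, 11, 2, 4], 11) -> 1  [called from tally_events, line 28]
Log origin:
  1: from main, line 36
  2: from tally_events, line 26
  3: from audit_lot, line 2
  4: from audit_lot, line 7
  5: from map_offsets, line 11
  6-9: from map_offsets, line 16
  10: from tally_events, line 29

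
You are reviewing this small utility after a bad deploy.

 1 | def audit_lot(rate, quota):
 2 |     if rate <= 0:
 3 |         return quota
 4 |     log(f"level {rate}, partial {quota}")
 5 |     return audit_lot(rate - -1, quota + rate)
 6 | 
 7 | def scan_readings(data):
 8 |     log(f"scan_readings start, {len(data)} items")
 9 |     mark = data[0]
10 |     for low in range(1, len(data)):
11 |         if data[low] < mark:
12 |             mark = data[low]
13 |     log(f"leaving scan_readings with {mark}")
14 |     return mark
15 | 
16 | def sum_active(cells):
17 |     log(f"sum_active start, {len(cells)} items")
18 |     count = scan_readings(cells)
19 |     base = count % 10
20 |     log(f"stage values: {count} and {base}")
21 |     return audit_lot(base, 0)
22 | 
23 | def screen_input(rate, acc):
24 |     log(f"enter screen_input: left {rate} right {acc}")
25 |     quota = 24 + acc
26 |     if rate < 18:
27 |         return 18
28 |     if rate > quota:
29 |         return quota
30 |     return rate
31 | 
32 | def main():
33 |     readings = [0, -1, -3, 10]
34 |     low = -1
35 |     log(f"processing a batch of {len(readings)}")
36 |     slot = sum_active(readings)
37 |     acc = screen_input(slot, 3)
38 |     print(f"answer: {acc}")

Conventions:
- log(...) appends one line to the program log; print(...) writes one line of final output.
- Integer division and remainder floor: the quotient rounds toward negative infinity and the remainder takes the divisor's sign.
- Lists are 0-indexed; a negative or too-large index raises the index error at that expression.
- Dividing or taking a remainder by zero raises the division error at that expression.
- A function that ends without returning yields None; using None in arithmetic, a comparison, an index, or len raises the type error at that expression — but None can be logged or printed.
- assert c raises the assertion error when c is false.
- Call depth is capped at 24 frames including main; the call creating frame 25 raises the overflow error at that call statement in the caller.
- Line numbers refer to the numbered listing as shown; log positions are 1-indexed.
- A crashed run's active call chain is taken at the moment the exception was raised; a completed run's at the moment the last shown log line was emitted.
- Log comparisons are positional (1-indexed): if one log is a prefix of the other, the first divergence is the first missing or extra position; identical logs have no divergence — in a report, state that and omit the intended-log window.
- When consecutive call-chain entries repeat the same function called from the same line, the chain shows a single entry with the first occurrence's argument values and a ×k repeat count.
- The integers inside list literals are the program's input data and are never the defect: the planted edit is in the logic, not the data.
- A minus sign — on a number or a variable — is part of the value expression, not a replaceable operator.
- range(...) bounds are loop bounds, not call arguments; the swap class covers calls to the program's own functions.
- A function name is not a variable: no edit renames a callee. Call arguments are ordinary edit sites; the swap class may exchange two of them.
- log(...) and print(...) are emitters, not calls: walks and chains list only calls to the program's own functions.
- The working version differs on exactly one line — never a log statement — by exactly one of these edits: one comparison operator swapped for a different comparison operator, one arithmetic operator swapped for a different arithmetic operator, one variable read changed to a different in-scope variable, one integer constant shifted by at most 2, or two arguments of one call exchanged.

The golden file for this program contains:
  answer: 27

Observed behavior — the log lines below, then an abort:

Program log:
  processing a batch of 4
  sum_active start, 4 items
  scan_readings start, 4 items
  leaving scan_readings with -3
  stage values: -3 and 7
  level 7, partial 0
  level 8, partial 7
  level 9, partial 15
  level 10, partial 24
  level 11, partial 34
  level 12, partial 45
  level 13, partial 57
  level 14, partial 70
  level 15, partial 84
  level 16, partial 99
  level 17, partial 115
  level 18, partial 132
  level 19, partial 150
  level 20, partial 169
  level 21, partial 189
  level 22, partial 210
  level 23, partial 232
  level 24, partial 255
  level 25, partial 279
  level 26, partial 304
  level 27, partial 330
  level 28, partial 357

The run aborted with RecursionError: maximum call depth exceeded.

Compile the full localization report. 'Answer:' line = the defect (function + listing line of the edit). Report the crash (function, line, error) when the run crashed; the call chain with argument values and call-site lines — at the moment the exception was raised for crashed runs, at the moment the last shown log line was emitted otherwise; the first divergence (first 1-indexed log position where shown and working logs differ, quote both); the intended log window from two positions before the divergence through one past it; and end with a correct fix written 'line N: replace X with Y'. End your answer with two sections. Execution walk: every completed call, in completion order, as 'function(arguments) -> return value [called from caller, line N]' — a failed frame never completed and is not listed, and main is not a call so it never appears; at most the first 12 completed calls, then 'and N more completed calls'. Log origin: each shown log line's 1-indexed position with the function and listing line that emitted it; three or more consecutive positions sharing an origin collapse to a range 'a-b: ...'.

Answer: the defect is in audit_lot at line 5.
Key observation: The earliest visible damage is log position 7 — 'level 8, partial 7' rather than the intended 'level 6, partial 7'.
Crash: audit_lot, line 5, RecursionError.
Call chain: main -> sum_active([0, -1, -3, 10]) (called at line 36) -> audit_lot(7, 0) (called at line 21) -> audit_lot(8, 7) (called at line 5) ×21.
First divergence: at position 7 the run shows 'level 8, partial 7' where the working version logs 'level 6, partial 7'.
Intended log window:
  5: stage values: -3 and 7
  6: level 7, partial 0
  7: level 6, partial 7
  8: level 5, partial 13
Execution walk:
  scan_readings([0, -1, -3, 10]) -> -3  [called from sum_active, line 18]
Origin of each log line:
  1: logged in main at line 35
  2: logged in sum_active at line 17
  3: logged in scan_readings at line 8
  4: logged in scan_readings at line 13
  5: logged in sum_active at line 20
  6-27: logged in audit_lot at line 4
A correct fix: line 5: replace `-1` with `1`.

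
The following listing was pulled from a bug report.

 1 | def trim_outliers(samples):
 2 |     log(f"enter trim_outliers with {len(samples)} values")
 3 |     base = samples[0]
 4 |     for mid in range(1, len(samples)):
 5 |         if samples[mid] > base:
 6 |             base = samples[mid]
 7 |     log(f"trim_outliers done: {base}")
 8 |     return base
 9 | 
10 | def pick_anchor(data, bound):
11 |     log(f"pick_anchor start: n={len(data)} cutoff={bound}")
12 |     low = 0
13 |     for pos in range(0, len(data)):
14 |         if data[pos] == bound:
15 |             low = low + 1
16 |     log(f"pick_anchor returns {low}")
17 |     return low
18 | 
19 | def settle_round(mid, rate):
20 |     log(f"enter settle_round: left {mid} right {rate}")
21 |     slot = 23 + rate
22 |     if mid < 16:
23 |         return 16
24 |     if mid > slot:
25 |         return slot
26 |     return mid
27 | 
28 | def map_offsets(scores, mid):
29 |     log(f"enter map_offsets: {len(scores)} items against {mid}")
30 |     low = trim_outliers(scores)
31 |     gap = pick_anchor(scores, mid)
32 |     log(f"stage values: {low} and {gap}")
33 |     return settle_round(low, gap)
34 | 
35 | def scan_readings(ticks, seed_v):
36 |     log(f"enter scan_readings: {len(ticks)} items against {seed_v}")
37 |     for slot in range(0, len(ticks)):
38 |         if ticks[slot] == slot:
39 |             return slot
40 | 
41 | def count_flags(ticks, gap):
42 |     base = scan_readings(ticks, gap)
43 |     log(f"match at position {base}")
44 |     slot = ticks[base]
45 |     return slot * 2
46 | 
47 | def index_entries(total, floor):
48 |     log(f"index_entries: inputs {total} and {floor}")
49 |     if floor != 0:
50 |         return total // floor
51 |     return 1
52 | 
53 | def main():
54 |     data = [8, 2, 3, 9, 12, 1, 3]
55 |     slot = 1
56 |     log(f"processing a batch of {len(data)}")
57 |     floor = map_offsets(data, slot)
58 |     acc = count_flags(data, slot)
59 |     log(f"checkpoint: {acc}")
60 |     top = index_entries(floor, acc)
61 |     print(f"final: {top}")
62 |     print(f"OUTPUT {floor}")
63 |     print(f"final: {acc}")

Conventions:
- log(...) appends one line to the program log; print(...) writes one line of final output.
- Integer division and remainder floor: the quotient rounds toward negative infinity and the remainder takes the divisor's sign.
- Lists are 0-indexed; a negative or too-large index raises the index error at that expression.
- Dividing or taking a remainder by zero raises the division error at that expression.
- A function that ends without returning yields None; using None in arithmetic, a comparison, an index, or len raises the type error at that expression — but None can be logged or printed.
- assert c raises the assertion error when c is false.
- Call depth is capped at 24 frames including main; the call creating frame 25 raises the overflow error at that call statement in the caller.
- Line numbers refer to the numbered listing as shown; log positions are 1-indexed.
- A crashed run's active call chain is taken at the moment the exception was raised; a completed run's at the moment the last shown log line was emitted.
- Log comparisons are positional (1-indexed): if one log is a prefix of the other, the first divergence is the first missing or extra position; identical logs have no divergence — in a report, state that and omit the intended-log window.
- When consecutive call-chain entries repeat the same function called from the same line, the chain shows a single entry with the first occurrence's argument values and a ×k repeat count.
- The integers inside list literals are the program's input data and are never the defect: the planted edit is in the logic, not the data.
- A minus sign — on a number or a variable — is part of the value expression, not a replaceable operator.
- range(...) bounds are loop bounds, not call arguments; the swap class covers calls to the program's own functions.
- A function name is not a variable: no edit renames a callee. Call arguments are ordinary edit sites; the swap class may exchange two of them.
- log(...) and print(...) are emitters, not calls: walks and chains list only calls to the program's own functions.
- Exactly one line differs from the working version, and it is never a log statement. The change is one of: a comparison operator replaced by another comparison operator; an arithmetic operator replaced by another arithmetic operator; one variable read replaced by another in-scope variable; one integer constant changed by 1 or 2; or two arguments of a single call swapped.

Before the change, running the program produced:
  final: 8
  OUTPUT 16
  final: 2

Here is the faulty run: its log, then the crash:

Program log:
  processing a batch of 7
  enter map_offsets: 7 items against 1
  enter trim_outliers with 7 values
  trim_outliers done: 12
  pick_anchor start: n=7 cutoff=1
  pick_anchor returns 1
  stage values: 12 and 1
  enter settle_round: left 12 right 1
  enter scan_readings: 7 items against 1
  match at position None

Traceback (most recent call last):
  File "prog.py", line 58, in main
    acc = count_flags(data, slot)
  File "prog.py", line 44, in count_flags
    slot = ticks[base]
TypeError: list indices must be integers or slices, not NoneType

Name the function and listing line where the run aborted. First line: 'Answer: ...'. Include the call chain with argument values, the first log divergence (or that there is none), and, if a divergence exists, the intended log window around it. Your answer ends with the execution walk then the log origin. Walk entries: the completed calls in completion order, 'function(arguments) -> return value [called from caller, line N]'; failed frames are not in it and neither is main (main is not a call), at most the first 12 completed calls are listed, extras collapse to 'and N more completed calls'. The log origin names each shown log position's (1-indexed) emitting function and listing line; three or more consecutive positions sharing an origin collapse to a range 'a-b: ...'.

Answer: the error was raised in count_flags, line 44.
Key observation: The log first diverges at position 10: the faulty run prints 'match at position None' where the working version prints 'match at position 5'.
Call chain: main -> count_flags([8, 2, 3, 9, 12, 1, 3], 1) (called at line 58).
First divergence: position 10 — shown 'match at position None', intended 'match at position 5'.
Intended log window:
  8: enter settle_round: left 12 right 1
  9: enter scan_readings: 7 items against 1
  10: match at position 5
  11: checkpoint: 2
Execution walk:
  trim_outliers([8, 2, 3, 9, 12, 1, 3]) -> 12  [called from map_offsets, line 30]
  pick_anchor([8, 2, 3, 9, 12, 1, 3], 1) -> 1  [called from map_offsets, line 31]
  settle_round(12, 1) -> 16  [called from map_offsets, line 33]
  map_offsets([8, 2, 3, 9, 12, 1, 3], 1) -> 16  [called from main, line 57]
  scan_readings([8, 2, 3, 9, 12, 1, 3], 1) -> None  [called from count_flags, line 42]
Log line origins:
  1: logged in main at line 56
  2: logged in map_offsets at line 29
  3: logged in trim_outliers at line 2
  4: logged in trim_outliers at line 7
  5: logged in pick_anchor at line 11
  6: logged in pick_anchor at line 16
  7: logged in map_offsets at line 32
  8: logged in settle_round at line 20
  9: logged in scan_readings at line 36
  10: logged in count_flags at line 43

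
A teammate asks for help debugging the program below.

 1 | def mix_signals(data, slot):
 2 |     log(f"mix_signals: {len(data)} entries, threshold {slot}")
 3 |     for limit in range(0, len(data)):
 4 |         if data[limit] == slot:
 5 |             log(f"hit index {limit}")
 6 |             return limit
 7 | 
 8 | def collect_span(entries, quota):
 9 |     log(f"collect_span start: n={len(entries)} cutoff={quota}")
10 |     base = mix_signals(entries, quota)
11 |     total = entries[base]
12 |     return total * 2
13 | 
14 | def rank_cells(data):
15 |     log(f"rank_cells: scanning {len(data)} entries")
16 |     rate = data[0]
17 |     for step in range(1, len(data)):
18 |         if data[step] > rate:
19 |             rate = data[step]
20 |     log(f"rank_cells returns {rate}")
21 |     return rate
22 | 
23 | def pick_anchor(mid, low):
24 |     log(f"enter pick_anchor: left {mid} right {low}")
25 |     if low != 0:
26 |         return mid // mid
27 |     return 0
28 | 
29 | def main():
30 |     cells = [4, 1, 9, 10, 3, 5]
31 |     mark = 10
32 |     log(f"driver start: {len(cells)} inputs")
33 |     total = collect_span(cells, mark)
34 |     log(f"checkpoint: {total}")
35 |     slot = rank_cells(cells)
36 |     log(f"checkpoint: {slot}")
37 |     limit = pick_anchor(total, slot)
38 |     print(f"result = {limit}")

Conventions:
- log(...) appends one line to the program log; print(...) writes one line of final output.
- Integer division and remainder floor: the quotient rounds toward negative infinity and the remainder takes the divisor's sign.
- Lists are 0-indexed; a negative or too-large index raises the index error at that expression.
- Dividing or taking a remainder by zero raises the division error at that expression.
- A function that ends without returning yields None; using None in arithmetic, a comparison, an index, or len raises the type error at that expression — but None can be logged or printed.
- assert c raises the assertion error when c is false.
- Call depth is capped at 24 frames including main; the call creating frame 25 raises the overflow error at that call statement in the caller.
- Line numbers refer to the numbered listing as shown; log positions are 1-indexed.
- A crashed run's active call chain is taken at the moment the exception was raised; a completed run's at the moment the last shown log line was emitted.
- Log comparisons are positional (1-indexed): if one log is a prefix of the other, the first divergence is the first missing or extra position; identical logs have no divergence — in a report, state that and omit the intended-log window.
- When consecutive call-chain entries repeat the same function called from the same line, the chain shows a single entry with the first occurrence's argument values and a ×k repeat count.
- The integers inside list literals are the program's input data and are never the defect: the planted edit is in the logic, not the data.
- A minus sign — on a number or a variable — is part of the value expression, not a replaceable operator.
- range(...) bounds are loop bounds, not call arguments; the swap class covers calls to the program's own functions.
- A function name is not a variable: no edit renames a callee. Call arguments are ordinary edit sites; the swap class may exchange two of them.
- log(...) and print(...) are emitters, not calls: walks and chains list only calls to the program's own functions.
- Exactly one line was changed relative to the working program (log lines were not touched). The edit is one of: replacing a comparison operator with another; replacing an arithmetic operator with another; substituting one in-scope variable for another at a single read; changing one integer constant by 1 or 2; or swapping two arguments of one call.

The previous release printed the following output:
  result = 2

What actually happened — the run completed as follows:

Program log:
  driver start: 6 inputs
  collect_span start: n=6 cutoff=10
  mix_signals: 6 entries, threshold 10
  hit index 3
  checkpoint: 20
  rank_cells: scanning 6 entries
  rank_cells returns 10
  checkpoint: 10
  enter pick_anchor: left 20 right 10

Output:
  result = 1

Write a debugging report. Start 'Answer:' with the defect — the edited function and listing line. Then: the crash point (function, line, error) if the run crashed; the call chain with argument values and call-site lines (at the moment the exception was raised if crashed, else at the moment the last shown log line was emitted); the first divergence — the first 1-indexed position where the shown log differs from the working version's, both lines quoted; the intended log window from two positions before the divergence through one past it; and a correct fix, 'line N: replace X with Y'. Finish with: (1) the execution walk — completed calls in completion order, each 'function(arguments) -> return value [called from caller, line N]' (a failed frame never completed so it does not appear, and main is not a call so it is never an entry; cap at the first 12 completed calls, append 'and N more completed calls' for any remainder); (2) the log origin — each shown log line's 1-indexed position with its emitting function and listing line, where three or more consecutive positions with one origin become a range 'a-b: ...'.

Answer: the defect is in pick_anchor at line 26.
The tell: Log streams are identical — the defect surfaces only in the printed output.
Call chain: main -> pick_anchor(20, 10) (called at line 37).
First divergence: none (the log streams are identical).
Execution walk:
  mix_signals([4, 1, 9, 10, 3, 5], 10) -> 3  [called from collect_span, line 10]
  collect_span([4, 1, 9, 10, 3, 5], 10) -> 20  [called from main, line 33]
  rank_cells([4, 1, 9, 10, 3, 5]) -> 10  [called from main, line 35]
  pick_anchor(20, 10) -> 1  [called from main, line 37]
Log line origins:
  1 — main, line 32
  2 — collect_span, line 9
  3 — mix_signals, line 2
  4 — mix_signals, line 5
  5 — main, line 34
  6 — rank_cells, line 15
  7 — rank_cells, line 20
  8 — main, line 36
  9 — pick_anchor, line 24
A correct fix: line 26: replace `mid // mid` with `mid // low`.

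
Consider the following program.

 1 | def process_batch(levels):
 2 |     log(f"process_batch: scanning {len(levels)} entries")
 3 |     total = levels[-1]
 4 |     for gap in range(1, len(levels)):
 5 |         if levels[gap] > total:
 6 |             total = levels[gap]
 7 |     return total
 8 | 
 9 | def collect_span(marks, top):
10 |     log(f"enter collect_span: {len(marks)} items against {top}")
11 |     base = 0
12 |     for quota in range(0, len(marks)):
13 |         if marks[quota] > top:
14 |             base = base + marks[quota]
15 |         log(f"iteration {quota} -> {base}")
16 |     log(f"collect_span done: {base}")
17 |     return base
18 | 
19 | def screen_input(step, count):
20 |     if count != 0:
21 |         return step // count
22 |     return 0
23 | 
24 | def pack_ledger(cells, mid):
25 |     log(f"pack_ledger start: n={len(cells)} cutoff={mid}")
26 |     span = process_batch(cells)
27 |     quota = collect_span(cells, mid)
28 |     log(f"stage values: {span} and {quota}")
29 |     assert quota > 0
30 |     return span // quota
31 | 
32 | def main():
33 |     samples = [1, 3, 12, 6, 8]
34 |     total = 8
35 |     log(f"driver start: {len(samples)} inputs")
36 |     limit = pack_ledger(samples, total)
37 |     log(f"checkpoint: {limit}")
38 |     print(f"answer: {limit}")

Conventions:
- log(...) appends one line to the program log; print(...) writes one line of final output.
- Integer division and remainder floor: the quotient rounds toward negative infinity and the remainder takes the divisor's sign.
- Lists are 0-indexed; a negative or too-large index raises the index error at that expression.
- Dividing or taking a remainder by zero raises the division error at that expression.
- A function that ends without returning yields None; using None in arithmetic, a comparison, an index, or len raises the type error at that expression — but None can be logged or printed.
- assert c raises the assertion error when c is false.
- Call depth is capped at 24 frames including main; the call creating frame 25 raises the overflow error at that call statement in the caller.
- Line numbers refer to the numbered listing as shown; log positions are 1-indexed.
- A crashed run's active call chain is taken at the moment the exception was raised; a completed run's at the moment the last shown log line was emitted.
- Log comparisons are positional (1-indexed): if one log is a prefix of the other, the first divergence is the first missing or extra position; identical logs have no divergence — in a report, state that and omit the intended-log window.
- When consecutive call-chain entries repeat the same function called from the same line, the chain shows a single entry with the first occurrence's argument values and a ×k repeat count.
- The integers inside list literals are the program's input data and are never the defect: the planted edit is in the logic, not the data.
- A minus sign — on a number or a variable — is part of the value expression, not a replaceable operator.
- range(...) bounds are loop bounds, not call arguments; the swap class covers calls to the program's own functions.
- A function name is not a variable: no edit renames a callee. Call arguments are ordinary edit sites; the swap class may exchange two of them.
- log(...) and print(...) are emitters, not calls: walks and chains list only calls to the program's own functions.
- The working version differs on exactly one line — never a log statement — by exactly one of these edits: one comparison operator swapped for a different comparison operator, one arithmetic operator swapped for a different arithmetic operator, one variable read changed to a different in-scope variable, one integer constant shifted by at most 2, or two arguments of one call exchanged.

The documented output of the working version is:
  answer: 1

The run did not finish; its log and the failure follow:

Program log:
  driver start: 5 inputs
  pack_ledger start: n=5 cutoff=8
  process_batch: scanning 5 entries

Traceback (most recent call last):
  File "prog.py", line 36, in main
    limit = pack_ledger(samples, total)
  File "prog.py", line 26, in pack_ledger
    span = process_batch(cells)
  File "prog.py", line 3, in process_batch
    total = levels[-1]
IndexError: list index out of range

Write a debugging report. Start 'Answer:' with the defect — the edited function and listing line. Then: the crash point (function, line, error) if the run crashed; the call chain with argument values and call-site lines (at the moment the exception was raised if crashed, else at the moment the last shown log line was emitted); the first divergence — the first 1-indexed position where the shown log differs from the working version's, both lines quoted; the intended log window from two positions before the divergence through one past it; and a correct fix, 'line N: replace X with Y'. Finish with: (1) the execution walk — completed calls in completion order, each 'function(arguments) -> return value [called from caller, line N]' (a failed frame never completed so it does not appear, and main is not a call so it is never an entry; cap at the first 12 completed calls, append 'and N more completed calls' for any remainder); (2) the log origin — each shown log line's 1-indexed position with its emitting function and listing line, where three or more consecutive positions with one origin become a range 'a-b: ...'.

Answer: the defect is in process_batch at line 3.
Core observation: The shown log is a 3-line prefix of the intended one, whose next entry is 'enter collect_span: 5 items against 8'.
Crash: process_batch, line 3, IndexError.
Call chain: main -> pack_ledger([1, 3, 12, 6, 8], 8) (called at line 36) -> process_batch([1, 3, 12, 6, 8]) (called at line 26).
First divergence: position 4; the shown log stops at 3 lines while the working version next logs 'enter collect_span: 5 items against 8'.
Intended log window:
  2: pack_ledger start: n=5 cutoff=8
  3: process_batch: scanning 5 entries
  4: enter collect_span: 5 items against 8
  5: iteration 0 -> 0
Execution walk:
  (no call completed)
Log origin:
  1: emitted by main (line 35)
  2: emitted by pack_ledger (line 25)
  3: emitted by process_batch (line 2)
A correct fix: line 3: replace `-1` with `0`.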